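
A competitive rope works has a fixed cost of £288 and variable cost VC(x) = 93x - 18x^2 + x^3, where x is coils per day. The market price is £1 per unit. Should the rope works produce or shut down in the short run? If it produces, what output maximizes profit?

From TC, MC = TC'(x) = 93 - 36x + 3x^2 and AVC = VC/x = 93 - 18x + x^2.
AVC is minimized where dAVC/dx = -18 + 2x = 0, at x = 9; min AVC = 93 - 18·9 + 9^2 = £12.
P = £1 lies below min AVC = £12; no output level covers variable cost.
The firm minimizes its loss by shutting down and losing only its fixed cost of £288.

Shut down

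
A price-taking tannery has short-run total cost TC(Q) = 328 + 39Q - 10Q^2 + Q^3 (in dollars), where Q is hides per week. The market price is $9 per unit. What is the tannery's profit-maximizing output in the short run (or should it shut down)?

Shut down

From TC, MC = TC'(Q) = 39 - 20Q + 3Q^2 and AVC = VC/Q = 39 - 10Q + Q^2.
AVC hits its minimum where MC = AVC, at Q = 5, giving min AVC = 39 - 10·5 + 5^2 = $14.
With P < min AVC ($9 < $14), every unit sold adds to the loss.
The firm minimizes its loss by shutting down and losing only its fixed cost of $328.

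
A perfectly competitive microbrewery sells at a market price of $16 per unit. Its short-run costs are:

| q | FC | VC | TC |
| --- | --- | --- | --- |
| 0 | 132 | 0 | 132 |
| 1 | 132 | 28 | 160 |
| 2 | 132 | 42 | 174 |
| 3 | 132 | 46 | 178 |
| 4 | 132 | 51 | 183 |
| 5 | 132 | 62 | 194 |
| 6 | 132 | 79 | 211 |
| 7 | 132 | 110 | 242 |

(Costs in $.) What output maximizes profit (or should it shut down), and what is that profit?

q = 5; profit = -$114

Tabulate TR − TC: q=0: -132; q=1: -144; q=2: -142; q=3: -130; q=4: -119; q=5: -114; q=6: -115; q=7: -130.
Profit is maximized at q = 5. AVC there is 62/5 = $12.40 ≤ P, so producing beats shutting down (which would give -$132).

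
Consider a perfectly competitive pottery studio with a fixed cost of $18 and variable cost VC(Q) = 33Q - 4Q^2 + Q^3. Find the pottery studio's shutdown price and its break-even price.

Shutdown price = $29; break-even price = $36

Shutdown price = min AVC. AVC = 33 - 4Q + Q^2, with vertex at Q = 2 and minimum $29.
ATC = 18/Q + 33 - 4Q + Q^2. Setting dATC/dQ = −18/Q^2 − 4 + 2Q = 0 gives Q = 3 (since 2·3^3 − 4·3^2 = 18).
min ATC = 18/3 + 33 − 4·3 + 3^2 = $36. That is the break-even price.
For $29 ≤ P < $36 the firm produces at a loss; below $29 it shuts down.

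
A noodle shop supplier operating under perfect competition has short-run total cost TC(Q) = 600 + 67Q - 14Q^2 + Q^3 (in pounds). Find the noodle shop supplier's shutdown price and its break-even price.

Shutdown price = £18; break-even price = £87

Shutdown price = min AVC. AVC = 67 - 14Q + Q^2, with vertex at Q = 7 and minimum £18.
ATC = 600/Q + 67 - 14Q + Q^2. Setting dATC/dQ = −600/Q^2 − 14 + 2Q = 0 gives Q = 10 (since 2·10^3 − 14·10^2 = 600).
min ATC = 600/10 + 67 − 14·10 + 10^2 = £87. That is the break-even price.
For £18 ≤ P < £87 the firm produces at a loss; below £18 it shuts down.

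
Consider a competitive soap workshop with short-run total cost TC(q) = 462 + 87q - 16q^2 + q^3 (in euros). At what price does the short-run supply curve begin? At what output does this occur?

Short-run supply begins at min AVC. From VC = 87q - 16q^2 + q^3, AVC = 87 - 16q + q^2.
dAVC/dq = -16 + 2q = 0 gives q = 8. min AVC = 87 - 16·8 + 8^2 = 23.
The firm shuts down for any P below €23.

€23 per unit, at q = 8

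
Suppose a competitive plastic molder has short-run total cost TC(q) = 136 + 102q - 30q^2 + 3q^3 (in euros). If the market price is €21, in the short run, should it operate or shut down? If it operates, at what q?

From TC, MC = TC'(q) = 102 - 60q + 9q^2 and AVC = VC/q = 102 - 30q + 3q^2.
AVC is minimized where dAVC/dq = -30 + 6q = 0, at q = 5; min AVC = 102 - 30·5 + 3·5^2 = €27.
P = €21 lies below min AVC = €27; no output level covers variable cost.
The firm minimizes its loss by shutting down and losing only its fixed cost of €136.

Shut down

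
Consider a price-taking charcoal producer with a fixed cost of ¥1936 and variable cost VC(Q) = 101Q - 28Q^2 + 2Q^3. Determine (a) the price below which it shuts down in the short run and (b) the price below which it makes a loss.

AVC = 101 - 28Q + 2Q^2; minimized at Q = 7, giving min AVC = ¥3. That is the shutdown price.
ATC = 1936/Q + 101 - 28Q + 2Q^2. Setting dATC/dQ = −1936/Q^2 − 28 + 4Q = 0 gives Q = 11 (since 4·11^3 − 28·11^2 = 1936).
min ATC = 1936/11 + 101 − 28·11 + 2·11^2 = ¥211. That is the break-even price.
For ¥3 ≤ P < ¥211 the firm produces at a loss; below ¥3 it shuts down.

Shutdown price = ¥3; break-even price = ¥211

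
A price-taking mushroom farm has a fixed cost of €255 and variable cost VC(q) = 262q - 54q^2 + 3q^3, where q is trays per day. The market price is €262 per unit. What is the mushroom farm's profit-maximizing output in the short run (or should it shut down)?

Produce at q = 12

From TC, MC = TC'(q) = 262 - 108q + 9q^2 and AVC = VC/q = 262 - 54q + 3q^2.
AVC is minimized where dAVC/dq = -54 + 6q = 0, at q = 9; min AVC = 262 - 54·9 + 3·9^2 = €19.
Since P = €262 ≥ min AVC = €19, price covers variable cost and the firm should produce.
Set P = MC: 262 = 262 - 108q + 9q^2 → -108q + 9q^2 = 0. The roots are q = 0 and q = 12; the profit-maximizing output is on the rising part of MC, so q* = 12.
Check: AVC at q = 12 is €46 ≤ P, so revenue covers variable cost.
Profit = P·q − TC = 262·12 − 807 = €2337.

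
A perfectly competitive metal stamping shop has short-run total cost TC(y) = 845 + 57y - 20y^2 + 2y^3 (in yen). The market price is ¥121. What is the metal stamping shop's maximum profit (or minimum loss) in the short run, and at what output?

AVC = 57 - 20y + 2y^2; min AVC = ¥7 at y = 5. Since P = ¥121 ≥ min AVC, the firm produces.
MC = 57 - 40y + 6y^2. Setting P = MC and taking the root on the rising branch gives y* = 8.
TR = 121·8 = 968. TC = 845 + 200 = 1045. Profit = 968 − 1045 = -¥77.
That loss of ¥77 beats the ¥845 the firm would lose by shutting down; producing recovers ¥768 of fixed cost.

Profit = -¥77 at y = 8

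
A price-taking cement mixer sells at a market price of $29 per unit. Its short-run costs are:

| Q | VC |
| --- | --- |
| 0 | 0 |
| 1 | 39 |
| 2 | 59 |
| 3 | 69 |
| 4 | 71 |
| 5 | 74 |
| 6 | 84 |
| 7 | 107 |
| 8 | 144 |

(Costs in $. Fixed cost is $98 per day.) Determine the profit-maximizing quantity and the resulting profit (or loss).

Compute π = P·Q − TC at each output: Q=0: -98; Q=1: -108; Q=2: -99; Q=3: -80; Q=4: -53; Q=5: -27; Q=6: -8; Q=7: -2; Q=8: -10.
Profit is maximized at Q = 7. AVC there is 107/7 = $15.29 ≤ P, so producing beats shutting down (which would give -$98).

Q = 7; profit = -$2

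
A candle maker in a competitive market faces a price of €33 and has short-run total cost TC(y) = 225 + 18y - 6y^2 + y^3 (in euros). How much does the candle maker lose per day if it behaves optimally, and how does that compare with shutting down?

Profit = -€125 at y = 5

AVC = 18 - 6y + y^2 has its minimum €9 at y = 3; price €33 clears that bar, so the firm operates.
With MC = 18 - 12y + 3y^2, P = MC on the upward-sloping part at y* = 5.
TR = 33·5 = 165. TC = 225 + 65 = 290. Profit = 165 − 290 = -€125.
By producing, the firm covers all variable cost plus €100 of fixed cost; shutting down would lose the full €225.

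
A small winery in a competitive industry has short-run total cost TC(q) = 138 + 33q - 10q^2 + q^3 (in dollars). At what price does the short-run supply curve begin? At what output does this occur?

$8 per unit, at q = 5

Short-run supply begins at min AVC. From VC = 33q - 10q^2 + q^3, AVC = 33 - 10q + q^2.
dAVC/dq = -10 + 2q = 0 gives q = 5. min AVC = 33 - 10·5 + 5^2 = 8.
For P < $8 the firm produces nothing.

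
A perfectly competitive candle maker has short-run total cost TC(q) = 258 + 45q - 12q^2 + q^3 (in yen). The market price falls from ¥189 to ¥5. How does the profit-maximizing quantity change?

Output falls from 12 to 0 (the firm shuts down)

AVC = 45 - 12q + q^2, minimized at q = 6 where min AVC = ¥9. MC = 45 - 24q + 3q^2.
With P = ¥189 above the shutdown price, P = MC gives q = 12.
At P = ¥5 < min AVC = ¥9, price no longer covers variable cost at any output, so the firm shuts down: q = 0.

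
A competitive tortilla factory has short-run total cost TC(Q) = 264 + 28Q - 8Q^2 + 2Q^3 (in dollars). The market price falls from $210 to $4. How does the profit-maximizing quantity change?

AVC = 28 - 8Q + 2Q^2, minimized at Q = 2 where min AVC = $20. MC = 28 - 16Q + 6Q^2.
With P = $210 above the shutdown price, P = MC gives Q = 7.
At P = $4 < min AVC = $20, price no longer covers variable cost at any output, so the firm shuts down: Q = 0.

Output falls from 7 to 0 (the firm shuts down)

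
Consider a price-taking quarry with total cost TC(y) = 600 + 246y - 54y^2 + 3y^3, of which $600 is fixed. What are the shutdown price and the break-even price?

AVC = 246 - 54y + 3y^2; minimized at y = 9, giving min AVC = $3. That is the shutdown price.
ATC = 600/y + 246 - 54y + 3y^2. Setting dATC/dy = −600/y^2 − 54 + 6y = 0 gives y = 10 (since 6·10^3 − 54·10^2 = 600).
min ATC = 600/10 + 246 − 54·10 + 3·10^2 = $66. That is the break-even price.
For $3 ≤ P < $66 the firm produces at a loss; below $3 it shuts down.

Shutdown price = $3; break-even price = $66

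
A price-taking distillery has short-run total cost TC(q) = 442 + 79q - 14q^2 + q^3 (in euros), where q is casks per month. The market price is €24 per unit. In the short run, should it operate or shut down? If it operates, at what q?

From TC, MC = TC'(q) = 79 - 28q + 3q^2 and AVC = VC/q = 79 - 14q + q^2.
The AVC parabola has its vertex at q = 14/2 = 7, where AVC = 79 - 14·7 + 7^2 = €30.
Since P = €24 < min AVC = €30, price fails to cover variable cost at any output.
The firm minimizes its loss by shutting down and losing only its fixed cost of €442.

Shut down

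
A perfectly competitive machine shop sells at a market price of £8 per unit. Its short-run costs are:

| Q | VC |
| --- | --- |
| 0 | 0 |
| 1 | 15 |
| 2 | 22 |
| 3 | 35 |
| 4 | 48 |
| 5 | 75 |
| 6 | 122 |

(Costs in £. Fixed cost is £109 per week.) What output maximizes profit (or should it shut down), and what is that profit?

Q = 0 (shut down); profit = -£109

Profit at each row (π = 8Q − TC): Q=0: -109; Q=1: -116; Q=2: -115; Q=3: -120; Q=4: -125; Q=5: -144; Q=6: -183.
Profit is highest at Q = 0. Equivalently, the lowest AVC in the table is 22/2 ≈ £11 at Q = 2, and P = £8 falls below it — price never covers variable cost, so the firm shuts down and loses only its fixed cost.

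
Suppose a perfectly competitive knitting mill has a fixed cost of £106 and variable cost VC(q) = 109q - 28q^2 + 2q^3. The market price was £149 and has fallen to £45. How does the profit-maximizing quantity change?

Output falls from 10 to 8

MC = 109 - 56q + 6q^2; the shutdown threshold is min AVC = £11 (at q = 7).
At P = £149 ≥ min AVC, set P = MC on the rising branch: q = 10.
At P = £45 ≥ min AVC, set P = MC: q = 8. The firm stays open but cuts output.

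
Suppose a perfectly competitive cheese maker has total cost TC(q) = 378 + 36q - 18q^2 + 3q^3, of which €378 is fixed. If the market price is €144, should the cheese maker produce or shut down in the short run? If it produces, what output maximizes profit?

Produce at q = 6

Strip out fixed cost: VC = 36q - 18q^2 + 3q^3. Then AVC = 36 - 18q + 3q^2 and MC = 36 - 36q + 9q^2.
AVC is minimized where dAVC/dq = -18 + 6q = 0, at q = 3; min AVC = 36 - 18·3 + 3·3^2 = €9.
Because €144 ≥ €9, revenue can cover variable cost; the firm operates.
Set P = MC: 144 = 36 - 36q + 9q^2 → -108 - 36q + 9q^2 = 0. The roots are q = -2 and q = 6; the profit-maximizing output is on the rising part of MC, so q* = 6.
Check: AVC at q = 6 is €36 ≤ P, so revenue covers variable cost.
Profit = P·q − TC = 144·6 − 594 = €270.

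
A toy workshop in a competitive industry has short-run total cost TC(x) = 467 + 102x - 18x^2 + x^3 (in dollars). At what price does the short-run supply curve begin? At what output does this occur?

$21 per unit, at x = 9

The firm shuts down when price falls below the minimum of average variable cost. AVC = VC/x = 102 - 18x + x^2.
dAVC/dx = -18 + 2x = 0 gives x = 9. min AVC = 102 - 18·9 + 9^2 = 21.
The firm shuts down for any P below $21.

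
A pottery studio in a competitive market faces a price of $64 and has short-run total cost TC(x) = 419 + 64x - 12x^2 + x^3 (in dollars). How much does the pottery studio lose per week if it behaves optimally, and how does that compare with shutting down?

Profit = -$163 at x = 8

AVC = 64 - 12x + x^2; min AVC = $28 at x = 6. Since P = $64 ≥ min AVC, the firm produces.
MC = 64 - 24x + 3x^2. Setting P = MC and taking the root on the rising branch gives x* = 8.
TR = 64·8 = 512. TC = 419 + 256 = 675. Profit = 512 − 675 = -$163.
Shutting down would mean losing the fixed cost of $419, so operating at a loss of $163 is better by $256.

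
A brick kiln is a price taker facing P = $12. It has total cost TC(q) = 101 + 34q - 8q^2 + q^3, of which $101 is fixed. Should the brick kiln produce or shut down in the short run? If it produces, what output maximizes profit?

Shut down

Strip out fixed cost: VC = 34q - 8q^2 + q^3. Then AVC = 34 - 8q + q^2 and MC = 34 - 16q + 3q^2.
AVC hits its minimum where MC = AVC, at q = 4, giving min AVC = 34 - 8·4 + 4^2 = $18.
Since P = $12 < min AVC = $18, price fails to cover variable cost at any output.
Best response: produce nothing and absorb the $101 fixed cost.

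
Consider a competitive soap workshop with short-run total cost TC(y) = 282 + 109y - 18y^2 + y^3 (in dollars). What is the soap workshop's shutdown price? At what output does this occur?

$28 per unit, at y = 9

The firm shuts down when price falls below the minimum of average variable cost. AVC = VC/y = 109 - 18y + y^2.
At the minimum of AVC, MC = AVC. MC = 109 - 36y + 3y^2; setting MC = AVC gives 2y^2 - 18y = 0, so y = 9. min AVC = 28.
For P < $28 the firm produces nothing.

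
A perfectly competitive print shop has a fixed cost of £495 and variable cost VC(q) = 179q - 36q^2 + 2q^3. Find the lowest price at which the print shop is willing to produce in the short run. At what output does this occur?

The shutdown price is the minimum of AVC. VC = 179q - 36q^2 + 2q^3, so AVC = 179 - 36q + 2q^2.
dAVC/dq = -36 + 4q = 0 gives q = 9. min AVC = 179 - 36·9 + 2·9^2 = 17.
The firm shuts down for any P below £17.

£17 per unit, at q = 9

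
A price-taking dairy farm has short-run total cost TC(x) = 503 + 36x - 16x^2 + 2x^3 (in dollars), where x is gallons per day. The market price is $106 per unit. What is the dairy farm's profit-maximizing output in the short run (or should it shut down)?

Produce at x = 7

Strip out fixed cost: VC = 36x - 16x^2 + 2x^3. Then AVC = 36 - 16x + 2x^2 and MC = 36 - 32x + 6x^2.
The AVC parabola has its vertex at x = 16/4 = 4, where AVC = 36 - 16·4 + 2·4^2 = $4.
Since P = $106 ≥ min AVC = $4, price covers variable cost and the firm should produce.
P = MC gives -70 - 32x + 6x^2 = 0, with roots -5/3 and 7. Take the larger (rising MC): x* = 7.
Check: AVC at x = 7 is $22 ≤ P, so revenue covers variable cost.
Profit = P·x − TC = 106·7 − 657 = $85.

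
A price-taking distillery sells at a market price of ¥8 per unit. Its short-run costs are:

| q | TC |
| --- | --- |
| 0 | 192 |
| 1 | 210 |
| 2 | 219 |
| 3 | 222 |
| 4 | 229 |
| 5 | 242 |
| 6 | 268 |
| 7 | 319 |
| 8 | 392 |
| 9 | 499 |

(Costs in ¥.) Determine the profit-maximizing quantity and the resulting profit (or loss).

q = 0 (shut down); profit = -¥192

Tabulate TR − TC: q=0: -192; q=1: -202; q=2: -203; q=3: -198; q=4: -197; q=5: -202; q=6: -220; q=7: -263; q=8: -328; q=9: -427.
Profit is highest at q = 0. Equivalently, the lowest AVC in the table is 37/4 ≈ ¥9.25 at q = 4, and P = ¥8 falls below it — price never covers variable cost, so the firm shuts down and loses only its fixed cost.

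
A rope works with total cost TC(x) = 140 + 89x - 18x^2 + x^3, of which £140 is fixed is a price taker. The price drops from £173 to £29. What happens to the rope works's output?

MC = 89 - 36x + 3x^2; the shutdown threshold is min AVC = £8 (at x = 9).
At P = £173 ≥ min AVC, set P = MC on the rising branch: x = 14.
At P = £29 ≥ min AVC, set P = MC: x = 10. The firm stays open but cuts output.

Output falls from 14 to 10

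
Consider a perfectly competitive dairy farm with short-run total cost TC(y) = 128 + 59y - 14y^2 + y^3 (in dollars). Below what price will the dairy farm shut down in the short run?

The firm shuts down when price falls below the minimum of average variable cost. AVC = VC/y = 59 - 14y + y^2.
dAVC/dy = -14 + 2y = 0 gives y = 7. min AVC = 59 - 14·7 + 7^2 = 10.
So the shutdown price is $10.

$10 per unit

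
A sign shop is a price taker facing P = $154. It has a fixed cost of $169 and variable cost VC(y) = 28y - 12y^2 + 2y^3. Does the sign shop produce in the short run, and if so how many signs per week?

From TC, MC = TC'(y) = 28 - 24y + 6y^2 and AVC = VC/y = 28 - 12y + 2y^2.
AVC hits its minimum where MC = AVC, at y = 3, giving min AVC = 28 - 12·3 + 2·3^2 = $10.
Since P = $154 ≥ min AVC = $10, price covers variable cost and the firm should produce.
Solving P = MC: -126 - 24y + 6y^2 = 0 ⇒ y = -3 or 7. On the upward-sloping branch, y* = 7.
Check: AVC at y = 7 is $42 ≤ P, so revenue covers variable cost.
Profit = P·y − TC = 154·7 − 463 = $615.

Produce at y = 7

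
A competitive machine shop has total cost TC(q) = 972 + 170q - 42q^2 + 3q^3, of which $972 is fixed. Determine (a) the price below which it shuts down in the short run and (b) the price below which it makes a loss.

Shutdown price = min AVC. AVC = 170 - 42q + 3q^2, with vertex at q = 7 and minimum $23.
ATC = 972/q + 170 - 42q + 3q^2. Setting dATC/dq = −972/q^2 − 42 + 6q = 0 gives q = 9 (since 6·9^3 − 42·9^2 = 972).
min ATC = 972/9 + 170 − 42·9 + 3·9^2 = $143. That is the break-even price.
For $23 ≤ P < $143 the firm produces at a loss; below $23 it shuts down.

Shutdown price = $23; break-even price = $143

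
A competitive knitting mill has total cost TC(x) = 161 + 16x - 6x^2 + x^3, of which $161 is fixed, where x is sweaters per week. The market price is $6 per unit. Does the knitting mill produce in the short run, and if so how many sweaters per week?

Shut down

Strip out fixed cost: VC = 16x - 6x^2 + x^3. Then AVC = 16 - 6x + x^2 and MC = 16 - 12x + 3x^2.
AVC is minimized where dAVC/dx = -6 + 2x = 0, at x = 3; min AVC = 16 - 6·3 + 3^2 = $7.
P = $6 lies below min AVC = $7; no output level covers variable cost.
The firm minimizes its loss by shutting down and losing only its fixed cost of $161.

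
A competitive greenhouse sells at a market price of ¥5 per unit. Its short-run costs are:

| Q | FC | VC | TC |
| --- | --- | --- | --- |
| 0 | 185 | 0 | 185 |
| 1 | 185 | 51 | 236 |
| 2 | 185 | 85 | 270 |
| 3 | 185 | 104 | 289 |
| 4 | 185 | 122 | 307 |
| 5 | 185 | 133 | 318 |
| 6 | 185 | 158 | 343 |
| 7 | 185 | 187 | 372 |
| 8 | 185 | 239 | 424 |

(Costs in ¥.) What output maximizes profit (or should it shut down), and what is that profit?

Q = 0 (shut down); profit = -¥185

Tabulate TR − TC: Q=0: -185; Q=1: -231; Q=2: -260; Q=3: -274; Q=4: -287; Q=5: -293; Q=6: -313; Q=7: -337; Q=8: -384.
Profit is highest at Q = 0. Equivalently, the lowest AVC in the table is 158/6 ≈ ¥26.33 at Q = 6, and P = ¥5 falls below it — price never covers variable cost, so the firm shuts down and loses only its fixed cost.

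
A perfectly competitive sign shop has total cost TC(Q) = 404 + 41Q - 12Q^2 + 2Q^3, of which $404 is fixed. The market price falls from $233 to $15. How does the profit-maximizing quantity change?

Output falls from 8 to 0 (the firm shuts down)

MC = 41 - 24Q + 6Q^2; the shutdown threshold is min AVC = $23 (at Q = 3).
With P = $233 above the shutdown price, P = MC gives Q = 8.
At P = $15 < min AVC = $23, price no longer covers variable cost at any output, so the firm shuts down: Q = 0.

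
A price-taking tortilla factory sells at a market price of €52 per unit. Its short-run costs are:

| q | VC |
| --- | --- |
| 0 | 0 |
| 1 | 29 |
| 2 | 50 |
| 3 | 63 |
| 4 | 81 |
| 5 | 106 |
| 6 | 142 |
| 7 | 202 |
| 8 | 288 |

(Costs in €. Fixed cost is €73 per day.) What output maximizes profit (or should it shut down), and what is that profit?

Tabulate TR − TC: q=0: -73; q=1: -50; q=2: -19; q=3: 20; q=4: 54; q=5: 81; q=6: 97; q=7: 89; q=8: 55.
Profit is maximized at q = 6. AVC there is 142/6 = €23.67 ≤ P, so producing beats shutting down (which would give -€73).

q = 6; profit = €97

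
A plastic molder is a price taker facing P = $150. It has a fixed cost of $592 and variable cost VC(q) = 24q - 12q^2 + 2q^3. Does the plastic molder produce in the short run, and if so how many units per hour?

Variable cost is VC = 24q - 12q^2 + 2q^3, so AVC = VC/q = 24 - 12q + 2q^2 and MC = dTC/dq = 24 - 24q + 6q^2.
AVC hits its minimum where MC = AVC, at q = 3, giving min AVC = 24 - 12·3 + 2·3^2 = $6.
P = $150 exceeds min AVC = $6, so the firm stays open.
Solving P = MC: -126 - 24q + 6q^2 = 0 ⇒ q = -3 or 7. On the upward-sloping branch, q* = 7.
Check: AVC at q = 7 is $38 ≤ P, so revenue covers variable cost.
Profit = P·q − TC = 150·7 − 858 = $192.

Produce at q = 7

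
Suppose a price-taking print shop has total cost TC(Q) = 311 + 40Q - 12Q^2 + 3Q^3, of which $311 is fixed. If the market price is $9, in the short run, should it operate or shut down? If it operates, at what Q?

Shut down

From TC, MC = TC'(Q) = 40 - 24Q + 9Q^2 and AVC = VC/Q = 40 - 12Q + 3Q^2.
AVC hits its minimum where MC = AVC, at Q = 2, giving min AVC = 40 - 12·2 + 3·2^2 = $28.
With P < min AVC ($9 < $28), every unit sold adds to the loss.
The firm minimizes its loss by shutting down and losing only its fixed cost of $311.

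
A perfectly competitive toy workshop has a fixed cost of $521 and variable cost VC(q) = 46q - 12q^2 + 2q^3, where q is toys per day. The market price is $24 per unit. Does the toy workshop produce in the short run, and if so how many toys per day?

Shut down

Variable cost is VC = 46q - 12q^2 + 2q^3, so AVC = VC/q = 46 - 12q + 2q^2 and MC = dTC/dq = 46 - 24q + 6q^2.
AVC hits its minimum where MC = AVC, at q = 3, giving min AVC = 46 - 12·3 + 2·3^2 = $28.
With P < min AVC ($24 < $28), every unit sold adds to the loss.
The firm minimizes its loss by shutting down and losing only its fixed cost of $521.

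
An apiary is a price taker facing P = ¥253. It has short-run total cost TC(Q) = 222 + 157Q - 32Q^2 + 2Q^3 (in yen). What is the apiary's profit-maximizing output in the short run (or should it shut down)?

Produce at Q = 12

Strip out fixed cost: VC = 157Q - 32Q^2 + 2Q^3. Then AVC = 157 - 32Q + 2Q^2 and MC = 157 - 64Q + 6Q^2.
AVC is minimized where dAVC/dQ = -32 + 4Q = 0, at Q = 8; min AVC = 157 - 32·8 + 2·8^2 = ¥29.
Because ¥253 ≥ ¥29, revenue can cover variable cost; the firm operates.
Set P = MC: 253 = 157 - 64Q + 6Q^2 → -96 - 64Q + 6Q^2 = 0. The roots are Q = -4/3 and Q = 12; the profit-maximizing output is on the rising part of MC, so Q* = 12.
Check: AVC at Q = 12 is ¥61 ≤ P, so revenue covers variable cost.
Profit = P·Q − TC = 253·12 − 954 = ¥2082.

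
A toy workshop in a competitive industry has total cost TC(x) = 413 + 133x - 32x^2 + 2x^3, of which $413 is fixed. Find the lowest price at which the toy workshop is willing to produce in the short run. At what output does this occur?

The shutdown price is the minimum of AVC. VC = 133x - 32x^2 + 2x^3, so AVC = 133 - 32x + 2x^2.
At the minimum of AVC, MC = AVC. MC = 133 - 64x + 6x^2; setting MC = AVC gives 4x^2 - 32x = 0, so x = 8. min AVC = 5.
So the shutdown price is $5.

$5 per unit, at x = 8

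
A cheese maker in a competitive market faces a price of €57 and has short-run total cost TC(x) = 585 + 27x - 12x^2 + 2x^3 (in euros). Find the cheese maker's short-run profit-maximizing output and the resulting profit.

Profit = -€385 at x = 5

AVC = 27 - 12x + 2x^2; min AVC = €9 at x = 3. Since P = €57 ≥ min AVC, the firm produces.
MC = 27 - 24x + 6x^2. Setting P = MC and taking the root on the rising branch gives x* = 5.
TR = 57·5 = 285. TC = 585 + 85 = 670. Profit = 285 − 670 = -€385.
By producing, the firm covers all variable cost plus €200 of fixed cost; shutting down would lose the full €585.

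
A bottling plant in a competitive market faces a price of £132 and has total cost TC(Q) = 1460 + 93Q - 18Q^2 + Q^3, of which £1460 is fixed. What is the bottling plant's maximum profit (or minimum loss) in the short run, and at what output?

AVC = 93 - 18Q + Q^2; min AVC = £12 at Q = 9. Since P = £132 ≥ min AVC, the firm produces.
With MC = 93 - 36Q + 3Q^2, P = MC on the upward-sloping part at Q* = 13.
TR = 132·13 = 1716. TC = 1460 + 364 = 1824. Profit = 1716 − 1824 = -£108.
That loss of £108 beats the £1460 the firm would lose by shutting down; producing recovers £1352 of fixed cost.

Profit = -£108 at Q = 13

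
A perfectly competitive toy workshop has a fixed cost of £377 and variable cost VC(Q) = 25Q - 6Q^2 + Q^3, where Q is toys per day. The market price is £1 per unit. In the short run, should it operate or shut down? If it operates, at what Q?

Shut down

Strip out fixed cost: VC = 25Q - 6Q^2 + Q^3. Then AVC = 25 - 6Q + Q^2 and MC = 25 - 12Q + 3Q^2.
The AVC parabola has its vertex at Q = 6/2 = 3, where AVC = 25 - 6·3 + 3^2 = £16.
Since P = £1 < min AVC = £16, price fails to cover variable cost at any output.
Best response: produce nothing and absorb the £377 fixed cost.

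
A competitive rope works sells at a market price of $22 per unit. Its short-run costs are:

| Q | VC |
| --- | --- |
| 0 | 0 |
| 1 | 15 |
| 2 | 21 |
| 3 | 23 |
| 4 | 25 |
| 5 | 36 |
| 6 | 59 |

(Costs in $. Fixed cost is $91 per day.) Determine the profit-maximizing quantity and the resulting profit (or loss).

Q = 5; profit = -$17

Profit at each row (π = 22Q − TC): Q=0: -91; Q=1: -84; Q=2: -68; Q=3: -48; Q=4: -28; Q=5: -17; Q=6: -18.
Profit is maximized at Q = 5. AVC there is 36/5 = $7.20 ≤ P, so producing beats shutting down (which would give -$91).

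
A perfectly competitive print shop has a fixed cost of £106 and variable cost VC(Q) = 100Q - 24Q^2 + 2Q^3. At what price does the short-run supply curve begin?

£28 per unit

The firm shuts down when price falls below the minimum of average variable cost. AVC = VC/Q = 100 - 24Q + 2Q^2.
At the minimum of AVC, MC = AVC. MC = 100 - 48Q + 6Q^2; setting MC = AVC gives 4Q^2 - 24Q = 0, so Q = 6. min AVC = 28.
The firm shuts down for any P below £28.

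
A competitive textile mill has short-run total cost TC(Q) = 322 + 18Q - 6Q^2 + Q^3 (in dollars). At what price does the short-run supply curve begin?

The shutdown price is the minimum of AVC. VC = 18Q - 6Q^2 + Q^3, so AVC = 18 - 6Q + Q^2.
dAVC/dQ = -6 + 2Q = 0 gives Q = 3. min AVC = 18 - 6·3 + 3^2 = 9.
The firm shuts down for any P below $9.

$9 per unit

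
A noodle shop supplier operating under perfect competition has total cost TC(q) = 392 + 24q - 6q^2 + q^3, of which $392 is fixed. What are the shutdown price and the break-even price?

Shutdown price = $15; break-even price = $87

AVC = 24 - 6q + q^2; minimized at q = 3, giving min AVC = $15. That is the shutdown price.
ATC = 392/q + 24 - 6q + q^2. Setting dATC/dq = −392/q^2 − 6 + 2q = 0 gives q = 7 (since 2·7^3 − 6·7^2 = 392).
min ATC = 392/7 + 24 − 6·7 + 7^2 = $87. That is the break-even price.
Between these two prices the firm operates at a loss; above $87 it earns a profit.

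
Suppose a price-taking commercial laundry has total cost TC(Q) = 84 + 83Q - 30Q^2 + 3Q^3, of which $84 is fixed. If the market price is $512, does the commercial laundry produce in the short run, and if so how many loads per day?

Strip out fixed cost: VC = 83Q - 30Q^2 + 3Q^3. Then AVC = 83 - 30Q + 3Q^2 and MC = 83 - 60Q + 9Q^2.
AVC is minimized where dAVC/dQ = -30 + 6Q = 0, at Q = 5; min AVC = 83 - 30·5 + 3·5^2 = $8.
P = $512 exceeds min AVC = $8, so the firm stays open.
Solving P = MC: -429 - 60Q + 9Q^2 = 0 ⇒ Q = -13/3 or 11. On the upward-sloping branch, Q* = 11.
Check: AVC at Q = 11 is $116 ≤ P, so revenue covers variable cost.
Profit = P·Q − TC = 512·11 − 1360 = $4272.

Produce at Q = 11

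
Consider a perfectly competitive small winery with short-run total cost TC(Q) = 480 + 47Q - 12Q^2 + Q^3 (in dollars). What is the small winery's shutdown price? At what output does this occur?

The firm shuts down when price falls below the minimum of average variable cost. AVC = VC/Q = 47 - 12Q + Q^2.
dAVC/dQ = -12 + 2Q = 0 gives Q = 6. min AVC = 47 - 12·6 + 6^2 = 11.
The firm shuts down for any P below $11.

$11 per unit, at Q = 6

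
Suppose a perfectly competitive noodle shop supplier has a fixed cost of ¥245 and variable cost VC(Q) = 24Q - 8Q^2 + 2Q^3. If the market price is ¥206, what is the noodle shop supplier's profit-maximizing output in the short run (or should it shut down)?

From TC, MC = TC'(Q) = 24 - 16Q + 6Q^2 and AVC = VC/Q = 24 - 8Q + 2Q^2.
AVC is minimized where dAVC/dQ = -8 + 4Q = 0, at Q = 2; min AVC = 24 - 8·2 + 2·2^2 = ¥16.
Since P = ¥206 ≥ min AVC = ¥16, price covers variable cost and the firm should produce.
P = MC gives -182 - 16Q + 6Q^2 = 0, with roots -13/3 and 7. Take the larger (rising MC): Q* = 7.
Check: AVC at Q = 7 is ¥66 ≤ P, so revenue covers variable cost.
Profit = P·Q − TC = 206·7 − 707 = ¥735.

Produce at Q = 7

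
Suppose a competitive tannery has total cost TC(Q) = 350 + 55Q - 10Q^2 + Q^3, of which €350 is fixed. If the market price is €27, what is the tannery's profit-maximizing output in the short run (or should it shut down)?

Strip out fixed cost: VC = 55Q - 10Q^2 + Q^3. Then AVC = 55 - 10Q + Q^2 and MC = 55 - 20Q + 3Q^2.
The AVC parabola has its vertex at Q = 10/2 = 5, where AVC = 55 - 10·5 + 5^2 = €30.
Since P = €27 < min AVC = €30, price fails to cover variable cost at any output.
The firm minimizes its loss by shutting down and losing only its fixed cost of €350.

Shut down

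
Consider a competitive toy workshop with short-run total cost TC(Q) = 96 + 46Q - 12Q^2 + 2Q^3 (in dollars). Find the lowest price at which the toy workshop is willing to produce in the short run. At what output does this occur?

The shutdown price is the minimum of AVC. VC = 46Q - 12Q^2 + 2Q^3, so AVC = 46 - 12Q + 2Q^2.
dAVC/dQ = -12 + 4Q = 0 gives Q = 3. min AVC = 46 - 12·3 + 2·3^2 = 28.
The firm shuts down for any P below $28.

$28 per unit, at Q = 3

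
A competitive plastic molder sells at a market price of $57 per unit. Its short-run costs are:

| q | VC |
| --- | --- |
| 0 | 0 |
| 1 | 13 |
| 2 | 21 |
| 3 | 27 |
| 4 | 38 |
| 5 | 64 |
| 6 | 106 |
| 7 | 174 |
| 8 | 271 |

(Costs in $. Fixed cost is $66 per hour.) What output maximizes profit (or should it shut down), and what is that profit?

Tabulate TR − TC: q=0: -66; q=1: -22; q=2: 27; q=3: 78; q=4: 124; q=5: 155; q=6: 170; q=7: 159; q=8: 119.
Profit is maximized at q = 6. AVC there is 106/6 = $17.67 ≤ P, so producing beats shutting down (which would give -$66).

q = 6; profit = $170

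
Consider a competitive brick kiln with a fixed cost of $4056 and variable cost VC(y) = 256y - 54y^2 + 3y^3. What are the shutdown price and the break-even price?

Shutdown price = $13; break-even price = $373

Shutdown price = min AVC. AVC = 256 - 54y + 3y^2, with vertex at y = 9 and minimum $13.
ATC = 4056/y + 256 - 54y + 3y^2. Setting dATC/dy = −4056/y^2 − 54 + 6y = 0 gives y = 13 (since 6·13^3 − 54·13^2 = 4056).
min ATC = 4056/13 + 256 − 54·13 + 3·13^2 = $373. That is the break-even price.
Between these two prices the firm operates at a loss; above $373 it earns a profit.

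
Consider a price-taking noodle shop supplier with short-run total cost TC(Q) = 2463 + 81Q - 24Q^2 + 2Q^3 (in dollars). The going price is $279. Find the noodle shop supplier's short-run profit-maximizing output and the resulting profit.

AVC = 81 - 24Q + 2Q^2 has its minimum $9 at Q = 6; price $279 clears that bar, so the firm operates.
With MC = 81 - 48Q + 6Q^2, P = MC on the upward-sloping part at Q* = 11.
TR = 279·11 = 3069. TC = 2463 + 649 = 3112. Profit = 3069 − 3112 = -$43.
Shutting down would mean losing the fixed cost of $2463, so operating at a loss of $43 is better by $2420.

Profit = -$43 at Q = 11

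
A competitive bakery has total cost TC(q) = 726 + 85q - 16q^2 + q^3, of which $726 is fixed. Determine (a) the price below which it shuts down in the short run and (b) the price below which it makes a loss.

Shutdown price = $21; break-even price = $96

AVC = 85 - 16q + q^2; minimized at q = 8, giving min AVC = $21. That is the shutdown price.
ATC = 726/q + 85 - 16q + q^2. Setting dATC/dq = −726/q^2 − 16 + 2q = 0 gives q = 11 (since 2·11^3 − 16·11^2 = 726).
min ATC = 726/11 + 85 − 16·11 + 11^2 = $96. That is the break-even price.
Between these two prices the firm operates at a loss; above $96 it earns a profit.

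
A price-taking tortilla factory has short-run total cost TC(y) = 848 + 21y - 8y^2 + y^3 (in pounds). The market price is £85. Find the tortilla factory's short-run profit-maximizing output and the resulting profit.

Profit = -£336 at y = 8

AVC = 21 - 8y + y^2 has its minimum £5 at y = 4; price £85 clears that bar, so the firm operates.
MC = 21 - 16y + 3y^2. Setting P = MC and taking the root on the rising branch gives y* = 8.
TR = 85·8 = 680. TC = 848 + 168 = 1016. Profit = 680 − 1016 = -£336.
By producing, the firm covers all variable cost plus £512 of fixed cost; shutting down would lose the full £848.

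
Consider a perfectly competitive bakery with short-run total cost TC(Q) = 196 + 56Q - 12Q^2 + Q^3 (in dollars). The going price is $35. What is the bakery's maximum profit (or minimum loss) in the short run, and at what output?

AVC = 56 - 12Q + Q^2 has its minimum $20 at Q = 6; price $35 clears that bar, so the firm operates.
With MC = 56 - 24Q + 3Q^2, P = MC on the upward-sloping part at Q* = 7.
TR = 35·7 = 245. TC = 196 + 147 = 343. Profit = 245 − 343 = -$98.
By producing, the firm covers all variable cost plus $98 of fixed cost; shutting down would lose the full $196.

Profit = -$98 at Q = 7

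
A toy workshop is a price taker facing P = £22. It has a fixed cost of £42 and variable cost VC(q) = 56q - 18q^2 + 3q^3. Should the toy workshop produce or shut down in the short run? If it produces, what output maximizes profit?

Shut down

From TC, MC = TC'(q) = 56 - 36q + 9q^2 and AVC = VC/q = 56 - 18q + 3q^2.
AVC hits its minimum where MC = AVC, at q = 3, giving min AVC = 56 - 18·3 + 3·3^2 = £29.
With P < min AVC (£22 < £29), every unit sold adds to the loss.
The firm minimizes its loss by shutting down and losing only its fixed cost of £42.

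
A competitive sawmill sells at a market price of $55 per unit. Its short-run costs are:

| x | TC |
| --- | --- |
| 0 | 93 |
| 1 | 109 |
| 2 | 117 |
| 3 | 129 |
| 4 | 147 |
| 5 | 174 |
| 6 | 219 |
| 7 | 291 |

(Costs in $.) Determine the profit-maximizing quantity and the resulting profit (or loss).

x = 6; profit = $111

Profit at each row (π = 55x − TC): x=0: -93; x=1: -54; x=2: -7; x=3: 36; x=4: 73; x=5: 101; x=6: 111; x=7: 94.
Profit is maximized at x = 6. AVC there is 126/6 = $21 ≤ P, so producing beats shutting down (which would give -$93).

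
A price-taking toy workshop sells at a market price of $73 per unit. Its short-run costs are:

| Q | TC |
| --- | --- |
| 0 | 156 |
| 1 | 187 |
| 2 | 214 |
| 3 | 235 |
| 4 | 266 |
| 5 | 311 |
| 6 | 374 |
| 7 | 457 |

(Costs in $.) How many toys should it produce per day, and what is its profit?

Q = 6; profit = $64

Compute π = P·Q − TC at each output: Q=0: -156; Q=1: -114; Q=2: -68; Q=3: -16; Q=4: 26; Q=5: 54; Q=6: 64; Q=7: 54.
Profit is maximized at Q = 6. AVC there is 218/6 = $36.33 ≤ P, so producing beats shutting down (which would give -$156).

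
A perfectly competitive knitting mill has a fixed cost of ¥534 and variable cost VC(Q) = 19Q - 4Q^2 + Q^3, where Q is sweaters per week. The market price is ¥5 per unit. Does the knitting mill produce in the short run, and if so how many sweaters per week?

Shut down

From TC, MC = TC'(Q) = 19 - 8Q + 3Q^2 and AVC = VC/Q = 19 - 4Q + Q^2.
AVC is minimized where dAVC/dQ = -4 + 2Q = 0, at Q = 2; min AVC = 19 - 4·2 + 2^2 = ¥15.
P = ¥5 lies below min AVC = ¥15; no output level covers variable cost.
The firm minimizes its loss by shutting down and losing only its fixed cost of ¥534.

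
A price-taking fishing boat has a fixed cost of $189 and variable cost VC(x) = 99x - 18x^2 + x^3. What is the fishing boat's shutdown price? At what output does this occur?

$18 per unit, at x = 9

The firm shuts down when price falls below the minimum of average variable cost. AVC = VC/x = 99 - 18x + x^2.
At the minimum of AVC, MC = AVC. MC = 99 - 36x + 3x^2; setting MC = AVC gives 2x^2 - 18x = 0, so x = 9. min AVC = 18.
The firm shuts down for any P below $18.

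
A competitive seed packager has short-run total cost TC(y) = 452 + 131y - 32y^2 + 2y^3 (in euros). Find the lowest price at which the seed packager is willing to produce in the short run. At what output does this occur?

Short-run supply begins at min AVC. From VC = 131y - 32y^2 + 2y^3, AVC = 131 - 32y + 2y^2.
dAVC/dy = -32 + 4y = 0 gives y = 8. min AVC = 131 - 32·8 + 2·8^2 = 3.
So the shutdown price is €3.

€3 per unit, at y = 8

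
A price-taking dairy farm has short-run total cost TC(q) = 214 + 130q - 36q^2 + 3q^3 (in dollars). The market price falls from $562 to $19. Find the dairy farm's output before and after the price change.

Output falls from 12 to 0 (the firm shuts down)

MC = 130 - 72q + 9q^2; the shutdown threshold is min AVC = $22 (at q = 6).
At P = $562 ≥ min AVC, set P = MC on the rising branch: q = 12.
At P = $19 < min AVC = $22, price no longer covers variable cost at any output, so the firm shuts down: q = 0.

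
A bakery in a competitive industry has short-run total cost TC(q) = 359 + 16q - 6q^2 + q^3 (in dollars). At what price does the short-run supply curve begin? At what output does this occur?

$7 per unit, at q = 3

The shutdown price is the minimum of AVC. VC = 16q - 6q^2 + q^3, so AVC = 16 - 6q + q^2.
dAVC/dq = -6 + 2q = 0 gives q = 3. min AVC = 16 - 6·3 + 3^2 = 7.
The firm shuts down for any P below $7.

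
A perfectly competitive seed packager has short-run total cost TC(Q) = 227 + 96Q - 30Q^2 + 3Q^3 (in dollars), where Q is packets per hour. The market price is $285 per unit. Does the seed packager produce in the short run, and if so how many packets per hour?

From TC, MC = TC'(Q) = 96 - 60Q + 9Q^2 and AVC = VC/Q = 96 - 30Q + 3Q^2.
AVC is minimized where dAVC/dQ = -30 + 6Q = 0, at Q = 5; min AVC = 96 - 30·5 + 3·5^2 = $21.
P = $285 exceeds min AVC = $21, so the firm stays open.
P = MC gives -189 - 60Q + 9Q^2 = 0, with roots -7/3 and 9. Take the larger (rising MC): Q* = 9.
Check: AVC at Q = 9 is $69 ≤ P, so revenue covers variable cost.
Profit = P·Q − TC = 285·9 − 848 = $1717.

Produce at Q = 9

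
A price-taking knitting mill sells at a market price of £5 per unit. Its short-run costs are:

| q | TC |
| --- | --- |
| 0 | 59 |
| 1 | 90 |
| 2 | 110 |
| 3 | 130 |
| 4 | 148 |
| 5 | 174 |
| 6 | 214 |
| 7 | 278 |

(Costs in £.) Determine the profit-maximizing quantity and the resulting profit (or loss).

Profit at each row (π = 5q − TC): q=0: -59; q=1: -85; q=2: -100; q=3: -115; q=4: -128; q=5: -149; q=6: -184; q=7: -243.
Profit is highest at q = 0. Equivalently, the lowest AVC in the table is 89/4 ≈ £22.25 at q = 4, and P = £5 falls below it — price never covers variable cost, so the firm shuts down and loses only its fixed cost.

q = 0 (shut down); profit = -£59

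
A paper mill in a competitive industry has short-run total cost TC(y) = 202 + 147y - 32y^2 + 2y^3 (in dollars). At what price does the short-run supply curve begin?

The firm shuts down when price falls below the minimum of average variable cost. AVC = VC/y = 147 - 32y + 2y^2.
dAVC/dy = -32 + 4y = 0 gives y = 8. min AVC = 147 - 32·8 + 2·8^2 = 19.
The firm shuts down for any P below $19.

$19 per unit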